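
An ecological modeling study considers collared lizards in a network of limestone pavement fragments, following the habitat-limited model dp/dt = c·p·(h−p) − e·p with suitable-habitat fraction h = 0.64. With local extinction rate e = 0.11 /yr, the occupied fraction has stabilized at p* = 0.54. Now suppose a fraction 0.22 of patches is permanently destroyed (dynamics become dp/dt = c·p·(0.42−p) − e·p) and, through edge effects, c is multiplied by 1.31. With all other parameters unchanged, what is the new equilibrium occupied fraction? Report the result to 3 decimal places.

Balance c(h−p*) = e gives c = e/(0.64 − 0.54000) = 0.11/0.10000 = 1.10000.
New p* = 0.42 − e/c = 0.42 − 0.11000/1.44100 = 0.34366.

0.344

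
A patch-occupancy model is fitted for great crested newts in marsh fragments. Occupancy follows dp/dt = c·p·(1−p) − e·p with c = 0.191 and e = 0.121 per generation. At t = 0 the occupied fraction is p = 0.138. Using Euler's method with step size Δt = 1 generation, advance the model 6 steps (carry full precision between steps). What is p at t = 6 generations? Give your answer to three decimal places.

0.175

Update rule: p ← p + [c·p·(1−p) − e·p]·Δt with Δt = 1.
p: 0.13800 → 0.14402  (Δp = +0.00602)
p: 0.14402 → 0.15014  (Δp = +0.00612)
p: 0.15014 → 0.15635  (Δp = +0.00620)
p: 0.15635 → 0.16262  (Δp = +0.00628)
p: 0.16262 → 0.16895  (Δp = +0.00633)
p: 0.16895 → 0.17533  (Δp = +0.00637)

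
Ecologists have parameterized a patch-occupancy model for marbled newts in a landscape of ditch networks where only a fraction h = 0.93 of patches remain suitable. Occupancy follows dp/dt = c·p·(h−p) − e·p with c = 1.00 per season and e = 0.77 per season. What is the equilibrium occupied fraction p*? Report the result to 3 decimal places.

Setting dp/dt = 0 and dividing by p* gives c·(h−p*) = e.
So p* = h − e/c = 0.93 − 0.77/1.00 = 0.93 − 0.7700 = 0.1600.

0.160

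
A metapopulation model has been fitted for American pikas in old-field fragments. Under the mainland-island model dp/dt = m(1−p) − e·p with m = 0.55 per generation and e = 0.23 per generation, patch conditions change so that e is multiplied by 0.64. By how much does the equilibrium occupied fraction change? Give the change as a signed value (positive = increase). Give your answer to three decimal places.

0.084

Before: p* = 0.55/(0.55+0.23) = 0.7051.
After: m = 0.55, e = 0.1472; p* = 0.55/0.6972 = 0.7889.
Δp* = 0.7889 − 0.7051 = +0.0837.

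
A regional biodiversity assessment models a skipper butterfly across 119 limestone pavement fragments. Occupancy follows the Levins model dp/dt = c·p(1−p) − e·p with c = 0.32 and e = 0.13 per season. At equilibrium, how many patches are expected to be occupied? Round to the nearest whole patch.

71

p* = 1 − e/c = 1 − 0.13/0.32 = 0.5938.
Expected occupied patches = N × p* = 119 × 0.5938 = 70.66 ≈ 71.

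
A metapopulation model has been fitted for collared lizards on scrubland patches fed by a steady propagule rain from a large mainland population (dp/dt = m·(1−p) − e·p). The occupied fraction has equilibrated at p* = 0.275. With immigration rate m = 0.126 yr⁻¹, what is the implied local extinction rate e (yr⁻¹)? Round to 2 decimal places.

At equilibrium m(1−p*) = e·p*, so e = m(1−p*)/p*.
e = 0.126 × 0.7250 / 0.275 = 0.3322.

0.33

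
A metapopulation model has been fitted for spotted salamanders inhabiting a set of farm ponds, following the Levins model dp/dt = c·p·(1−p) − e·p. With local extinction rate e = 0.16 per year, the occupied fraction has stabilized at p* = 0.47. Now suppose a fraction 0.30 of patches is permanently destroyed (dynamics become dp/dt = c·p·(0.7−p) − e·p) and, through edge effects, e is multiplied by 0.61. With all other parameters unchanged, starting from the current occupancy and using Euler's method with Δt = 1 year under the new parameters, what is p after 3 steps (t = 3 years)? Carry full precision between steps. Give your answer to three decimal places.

0.436

Balance c(1−p*) = e gives c = e/(1 − 0.47000) = 0.16/0.53000 = 0.30189.
Starting from p₀ = 0.47000; update p ← p + (dp/dt)·Δt with the new parameters.
step 1: Δp = -0.01324, p = 0.45676
step 2: Δp = -0.01104, p = 0.44572
step 3: Δp = -0.00929, p = 0.43643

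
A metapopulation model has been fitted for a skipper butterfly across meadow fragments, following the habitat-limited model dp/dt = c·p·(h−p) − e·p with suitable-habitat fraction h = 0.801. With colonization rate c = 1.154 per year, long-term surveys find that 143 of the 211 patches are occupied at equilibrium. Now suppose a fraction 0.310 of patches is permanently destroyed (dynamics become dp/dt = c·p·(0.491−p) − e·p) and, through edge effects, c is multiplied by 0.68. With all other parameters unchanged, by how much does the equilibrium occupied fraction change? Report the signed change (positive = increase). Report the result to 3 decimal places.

-0.368

Observed p* = 143/211 = 0.67773.
Balance c(h−p*) = e gives e = 1.154×(0.801 − 0.67773) = 0.14225.
New p* = 0.491 − e/c = 0.491 − 0.14225/0.78472 = 0.30973.
Δp* = 0.30973 − 0.67773 = -0.36800.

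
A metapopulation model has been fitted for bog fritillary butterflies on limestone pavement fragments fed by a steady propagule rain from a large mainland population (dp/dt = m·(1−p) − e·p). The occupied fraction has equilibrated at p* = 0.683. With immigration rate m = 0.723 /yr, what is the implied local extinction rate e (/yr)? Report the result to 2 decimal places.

At equilibrium m(1−p*) = e·p*, so e = m(1−p*)/p*.
e = 0.723 × 0.3170 / 0.683 = 0.3356.

0.34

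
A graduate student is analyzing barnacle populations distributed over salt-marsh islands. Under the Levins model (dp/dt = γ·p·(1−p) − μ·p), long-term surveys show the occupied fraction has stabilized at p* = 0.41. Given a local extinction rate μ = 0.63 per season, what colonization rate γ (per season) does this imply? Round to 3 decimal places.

At equilibrium γ(1−p*) = μ, so γ = μ/(1−p*).
γ = 0.63/(1 − 0.41) = 0.63/0.5900 = 1.0678.

1.068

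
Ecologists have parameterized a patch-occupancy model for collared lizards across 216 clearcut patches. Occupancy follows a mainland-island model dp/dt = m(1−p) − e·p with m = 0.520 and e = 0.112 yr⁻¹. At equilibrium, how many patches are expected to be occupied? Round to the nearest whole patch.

178

p* = m/(m+e) = 0.520/0.6320 = 0.8228.
Expected occupied patches = N × p* = 216 × 0.8228 = 177.72 ≈ 178.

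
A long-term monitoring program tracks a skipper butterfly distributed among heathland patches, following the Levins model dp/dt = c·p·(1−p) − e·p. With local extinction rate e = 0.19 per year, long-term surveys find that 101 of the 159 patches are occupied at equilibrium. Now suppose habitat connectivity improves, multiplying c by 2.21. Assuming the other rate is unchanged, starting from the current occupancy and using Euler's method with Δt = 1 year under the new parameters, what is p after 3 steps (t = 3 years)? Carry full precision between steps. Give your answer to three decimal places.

0.835

Observed p* = 101/159 = 0.63522.
Balance c(1−p*) = e gives c = e/(1 − 0.63522) = 0.19/0.36478 = 0.52086.
Starting from p₀ = 0.63522; update p ← p + (dp/dt)·Δt with the new parameters.
  1  |  dp/dt·Δt = +0.146037  |  p_1 = 0.781257
  2  |  dp/dt·Δt = +0.048279  |  p_2 = 0.829536
  3  |  dp/dt·Δt = +0.005162  |  p_3 = 0.834697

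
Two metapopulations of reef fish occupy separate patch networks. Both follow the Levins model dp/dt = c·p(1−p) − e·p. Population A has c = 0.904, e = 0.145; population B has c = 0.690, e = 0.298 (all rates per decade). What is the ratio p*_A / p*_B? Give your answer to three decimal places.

1.478

A: p*_A = 1 − 0.145/0.904 = 0.8396.
B: p*_B = 1 − 0.298/0.690 = 0.5681.
p*_A / p*_B = 0.8396/0.5681 = 1.4779.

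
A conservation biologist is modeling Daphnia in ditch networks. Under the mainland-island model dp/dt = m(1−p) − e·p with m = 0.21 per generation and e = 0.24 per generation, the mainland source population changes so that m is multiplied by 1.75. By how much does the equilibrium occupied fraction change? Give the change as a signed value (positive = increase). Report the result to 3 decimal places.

Before: p* = 0.21/(0.21+0.24) = 0.4667.
After: m = 0.3675, e = 0.24; p* = 0.3675/0.6075 = 0.6049.
Δp* = 0.6049 − 0.4667 = +0.1383.

0.138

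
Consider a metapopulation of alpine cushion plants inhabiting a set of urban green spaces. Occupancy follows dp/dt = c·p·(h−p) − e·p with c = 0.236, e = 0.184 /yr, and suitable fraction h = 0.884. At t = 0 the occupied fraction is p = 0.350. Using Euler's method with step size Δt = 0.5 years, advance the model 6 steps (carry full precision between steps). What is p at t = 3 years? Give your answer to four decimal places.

Update rule: p ← p + [c·p·(h−p) − e·p]·Δt with Δt = 0.5.
  1  |  dp/dt·Δt = -0.010146  |  p_1 = 0.339854
  2  |  dp/dt·Δt = -0.009445  |  p_2 = 0.330409
  3  |  dp/dt·Δt = -0.008814  |  p_3 = 0.321595
  4  |  dp/dt·Δt = -0.008244  |  p_4 = 0.313351
  5  |  dp/dt·Δt = -0.007728  |  p_5 = 0.305622
  6  |  dp/dt·Δt = -0.007259  |  p_6 = 0.298364

0.2984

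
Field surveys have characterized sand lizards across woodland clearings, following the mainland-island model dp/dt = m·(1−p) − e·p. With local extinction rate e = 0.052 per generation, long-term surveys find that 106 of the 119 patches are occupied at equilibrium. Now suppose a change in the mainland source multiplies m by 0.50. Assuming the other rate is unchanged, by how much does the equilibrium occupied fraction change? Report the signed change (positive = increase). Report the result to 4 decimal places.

Observed p* = 106/119 = 0.89076.
Balance m(1−p*) = e·p* gives m = e·p*/(1−p*) = 0.052×0.89076/0.10924 = 0.42402.
New p* = m/(m+e) = 0.21201/(0.21201+0.05200) = 0.80304.
Δp* = 0.80304 − 0.89076 = -0.08772.

-0.0877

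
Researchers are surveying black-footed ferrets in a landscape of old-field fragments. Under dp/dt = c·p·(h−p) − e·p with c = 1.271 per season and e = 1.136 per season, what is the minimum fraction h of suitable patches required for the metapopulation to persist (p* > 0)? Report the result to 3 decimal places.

0.894

p* = h − e/c is positive only when h > e/c.
h_min = e/c = 1.136/1.271 = 0.8938.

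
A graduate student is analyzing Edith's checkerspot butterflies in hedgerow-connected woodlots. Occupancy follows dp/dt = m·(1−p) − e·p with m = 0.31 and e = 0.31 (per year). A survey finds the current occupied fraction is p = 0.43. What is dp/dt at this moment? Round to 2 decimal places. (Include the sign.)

0.04

Colonization term: m·(1−p) = 0.31×0.5700 = 0.17670.
Extinction term: e·p = 0.13330.
dp/dt = 0.17670 − 0.13330 = 0.04340.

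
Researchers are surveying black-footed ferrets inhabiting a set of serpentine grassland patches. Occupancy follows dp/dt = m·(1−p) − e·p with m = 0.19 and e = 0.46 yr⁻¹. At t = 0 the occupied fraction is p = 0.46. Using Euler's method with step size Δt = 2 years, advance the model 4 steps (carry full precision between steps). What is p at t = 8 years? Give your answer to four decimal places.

Update rule: p ← p + [m·(1−p) − e·p]·Δt with Δt = 2.
step 1: Δp = -0.21800, p = 0.24200
step 2: Δp = +0.06540, p = 0.30740
step 3: Δp = -0.01962, p = 0.28778
step 4: Δp = +0.00589, p = 0.29367

0.2937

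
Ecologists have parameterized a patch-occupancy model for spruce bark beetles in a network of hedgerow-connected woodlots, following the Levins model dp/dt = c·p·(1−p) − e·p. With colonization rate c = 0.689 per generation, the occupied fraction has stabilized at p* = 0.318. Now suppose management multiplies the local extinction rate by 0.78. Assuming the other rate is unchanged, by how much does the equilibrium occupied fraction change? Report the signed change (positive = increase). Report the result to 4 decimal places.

Balance c(1−p*) = e gives e = 0.689×(1 − 0.31800) = 0.46990.
New p* = 1 − e/c = 1 − 0.36652/0.68900 = 0.46804.
Δp* = 0.46804 − 0.31800 = +0.15004.

0.1500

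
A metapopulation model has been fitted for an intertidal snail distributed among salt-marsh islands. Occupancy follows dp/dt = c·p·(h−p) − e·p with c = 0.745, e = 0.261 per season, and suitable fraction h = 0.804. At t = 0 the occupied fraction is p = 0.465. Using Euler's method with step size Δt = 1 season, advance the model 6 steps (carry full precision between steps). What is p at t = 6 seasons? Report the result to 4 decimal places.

0.4546

Update rule: p ← p + [c·p·(h−p) − e·p]·Δt with Δt = 1.
p: 0.46500 → 0.46107  (Δp = -0.00393)
p: 0.46107 → 0.45853  (Δp = -0.00254)
p: 0.45853 → 0.45687  (Δp = -0.00166)
p: 0.45687 → 0.45578  (Δp = -0.00109)
p: 0.45578 → 0.45506  (Δp = -0.00072)
p: 0.45506 → 0.45459  (Δp = -0.00047)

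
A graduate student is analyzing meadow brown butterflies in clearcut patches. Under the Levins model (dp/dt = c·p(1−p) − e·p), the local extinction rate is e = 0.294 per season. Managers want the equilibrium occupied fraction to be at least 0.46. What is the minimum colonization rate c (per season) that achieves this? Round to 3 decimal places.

p* = 1 − e/c ≥ 0.46 requires e/c ≤ 0.5400, i.e. c ≥ e/0.5400.
c_min = 0.294/0.5400 = 0.5444.

0.544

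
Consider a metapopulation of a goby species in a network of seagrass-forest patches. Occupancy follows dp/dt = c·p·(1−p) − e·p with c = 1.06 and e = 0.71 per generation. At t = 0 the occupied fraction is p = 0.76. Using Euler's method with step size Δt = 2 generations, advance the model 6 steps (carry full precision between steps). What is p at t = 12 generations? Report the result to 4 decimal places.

Update rule: p ← p + [c·p·(1−p) − e·p]·Δt with Δt = 2.
step 1: Δp = -0.69251, p = 0.06749
step 2: Δp = +0.03759, p = 0.10507
step 3: Δp = +0.05015, p = 0.15522
step 4: Δp = +0.05758, p = 0.21280
step 5: Δp = +0.05296, p = 0.26575
step 6: Δp = +0.03630, p = 0.30206

0.3021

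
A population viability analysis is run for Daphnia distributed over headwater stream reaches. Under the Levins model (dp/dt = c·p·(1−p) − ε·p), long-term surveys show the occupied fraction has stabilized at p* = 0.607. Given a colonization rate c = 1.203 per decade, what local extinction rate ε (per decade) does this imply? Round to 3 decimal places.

At equilibrium c(1−p*) = ε.
ε = 1.203 × (1 − 0.607) = 1.203 × 0.3930 = 0.4728.

0.473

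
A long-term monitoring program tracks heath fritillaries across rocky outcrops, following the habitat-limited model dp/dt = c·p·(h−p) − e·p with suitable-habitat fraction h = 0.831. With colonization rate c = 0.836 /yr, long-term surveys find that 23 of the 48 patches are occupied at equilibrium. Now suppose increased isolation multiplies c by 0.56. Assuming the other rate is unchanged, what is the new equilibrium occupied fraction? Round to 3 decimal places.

Observed p* = 23/48 = 0.47917.
Balance c(h−p*) = e gives e = 0.836×(0.831 − 0.47917) = 0.29413.
New p* = 0.831 − e/c = 0.831 − 0.29413/0.46816 = 0.20273.

0.203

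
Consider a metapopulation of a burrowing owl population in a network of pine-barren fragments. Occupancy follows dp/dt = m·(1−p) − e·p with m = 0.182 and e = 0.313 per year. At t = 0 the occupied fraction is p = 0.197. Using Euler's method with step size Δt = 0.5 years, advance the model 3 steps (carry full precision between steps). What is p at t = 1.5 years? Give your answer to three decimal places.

Update rule: p ← p + [m·(1−p) − e·p]·Δt with Δt = 0.5.
t = 0.5: p = 0.19700 + (+0.04224) = 0.23924
t = 1: p = 0.23924 + (+0.03179) = 0.27103
t = 1.5: p = 0.27103 + (+0.02392) = 0.29495

0.295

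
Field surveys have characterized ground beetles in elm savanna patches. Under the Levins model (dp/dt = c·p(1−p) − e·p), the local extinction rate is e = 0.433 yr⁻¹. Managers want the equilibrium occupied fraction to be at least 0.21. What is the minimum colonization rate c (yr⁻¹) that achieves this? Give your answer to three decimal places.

0.548

p* = 1 − e/c ≥ 0.21 requires e/c ≤ 0.7900, i.e. c ≥ e/0.7900.
c_min = 0.433/0.7900 = 0.5481.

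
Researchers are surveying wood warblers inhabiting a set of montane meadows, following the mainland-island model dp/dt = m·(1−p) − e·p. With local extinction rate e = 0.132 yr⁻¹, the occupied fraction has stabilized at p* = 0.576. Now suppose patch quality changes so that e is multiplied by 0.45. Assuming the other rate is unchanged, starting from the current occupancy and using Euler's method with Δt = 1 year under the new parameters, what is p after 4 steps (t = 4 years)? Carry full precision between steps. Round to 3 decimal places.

Balance m(1−p*) = e·p* gives m = e·p*/(1−p*) = 0.132×0.57600/0.42400 = 0.17932.
Starting from p₀ = 0.57600; update p ← p + (dp/dt)·Δt with the new parameters.
p: 0.57600 → 0.61782  (Δp = +0.04182)
p: 0.61782 → 0.64965  (Δp = +0.03183)
p: 0.64965 → 0.67389  (Δp = +0.02424)
p: 0.67389 → 0.69234  (Δp = +0.01845)

0.692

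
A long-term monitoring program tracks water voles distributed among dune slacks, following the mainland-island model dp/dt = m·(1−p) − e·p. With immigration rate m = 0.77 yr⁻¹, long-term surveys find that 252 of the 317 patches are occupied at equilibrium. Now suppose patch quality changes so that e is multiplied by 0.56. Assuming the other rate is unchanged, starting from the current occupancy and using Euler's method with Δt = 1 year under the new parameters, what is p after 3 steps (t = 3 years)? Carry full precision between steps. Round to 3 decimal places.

0.874

Observed p* = 252/317 = 0.79495.
Balance m(1−p*) = e·p* gives e = m(1−p*)/p* = 0.77×0.20505/0.79495 = 0.19861.
Starting from p₀ = 0.79495; update p ← p + (dp/dt)·Δt with the new parameters.
  1  |  dp/dt·Δt = +0.069470  |  p_1 = 0.864423
  2  |  dp/dt·Δt = +0.008251  |  p_2 = 0.872674
  3  |  dp/dt·Δt = +0.000980  |  p_3 = 0.873654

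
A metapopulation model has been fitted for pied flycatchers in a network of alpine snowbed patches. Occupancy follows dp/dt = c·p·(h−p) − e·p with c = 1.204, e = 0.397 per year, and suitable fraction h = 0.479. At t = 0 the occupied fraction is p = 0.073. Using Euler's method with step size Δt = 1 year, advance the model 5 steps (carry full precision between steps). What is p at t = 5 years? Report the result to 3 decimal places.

Update rule: p ← p + [c·p·(h−p) − e·p]·Δt with Δt = 1.
p: 0.07300 → 0.07970  (Δp = +0.00670)
p: 0.07970 → 0.08638  (Δp = +0.00668)
p: 0.08638 → 0.09292  (Δp = +0.00654)
p: 0.09292 → 0.09922  (Δp = +0.00630)
p: 0.09922 → 0.10520  (Δp = +0.00598)

0.105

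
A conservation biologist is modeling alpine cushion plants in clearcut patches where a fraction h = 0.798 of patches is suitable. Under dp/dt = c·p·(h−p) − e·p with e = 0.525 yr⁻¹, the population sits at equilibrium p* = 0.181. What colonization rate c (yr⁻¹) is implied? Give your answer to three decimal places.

0.851

At equilibrium c(h−p*) = e, so c = e/(h−p*).
c = 0.525/(0.798 − 0.181) = 0.525/0.6170 = 0.8509.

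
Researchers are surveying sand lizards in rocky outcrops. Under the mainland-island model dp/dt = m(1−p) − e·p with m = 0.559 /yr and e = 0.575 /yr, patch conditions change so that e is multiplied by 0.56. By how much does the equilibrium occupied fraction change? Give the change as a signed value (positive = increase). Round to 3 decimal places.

Before: p* = 0.559/(0.559+0.575) = 0.4929.
After: m = 0.559, e = 0.322; p* = 0.559/0.8810 = 0.6345.
Δp* = 0.6345 − 0.4929 = +0.1416.

0.142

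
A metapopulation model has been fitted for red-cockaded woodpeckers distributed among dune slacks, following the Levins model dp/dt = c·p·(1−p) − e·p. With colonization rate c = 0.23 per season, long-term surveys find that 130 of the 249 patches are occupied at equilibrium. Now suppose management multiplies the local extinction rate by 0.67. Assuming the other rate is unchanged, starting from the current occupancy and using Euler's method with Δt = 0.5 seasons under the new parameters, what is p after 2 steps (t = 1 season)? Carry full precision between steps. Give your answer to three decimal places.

0.541

Observed p* = 130/249 = 0.52209.
Balance c(1−p*) = e gives e = 0.23×(1 − 0.52209) = 0.10992.
Starting from p₀ = 0.52209; update p ← p + (dp/dt)·Δt with the new parameters.
p: 0.52209 → 0.53156  (Δp = +0.00947)
p: 0.53156 → 0.54062  (Δp = +0.00906)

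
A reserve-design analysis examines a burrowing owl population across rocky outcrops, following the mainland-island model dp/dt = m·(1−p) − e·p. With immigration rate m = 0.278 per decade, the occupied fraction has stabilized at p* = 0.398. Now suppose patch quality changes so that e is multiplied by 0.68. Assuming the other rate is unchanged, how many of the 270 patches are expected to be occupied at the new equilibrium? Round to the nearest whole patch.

Balance m(1−p*) = e·p* gives e = m(1−p*)/p* = 0.278×0.60200/0.39800 = 0.42049.
New p* = m/(m+e) = 0.27800/(0.27800+0.28593) = 0.49297.
Expected occupied = 270 × 0.49297 = 133.10 ≈ 133.

133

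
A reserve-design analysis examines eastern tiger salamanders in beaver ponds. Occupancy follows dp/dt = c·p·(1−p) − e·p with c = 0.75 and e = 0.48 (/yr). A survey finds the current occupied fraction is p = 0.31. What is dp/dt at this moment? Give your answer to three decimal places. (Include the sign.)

Colonization term: c·p·(1−p) = 0.75×0.31×0.6900 = 0.16042.
Extinction term: e·p = 0.14880.
dp/dt = 0.16042 − 0.14880 = 0.01162.

0.012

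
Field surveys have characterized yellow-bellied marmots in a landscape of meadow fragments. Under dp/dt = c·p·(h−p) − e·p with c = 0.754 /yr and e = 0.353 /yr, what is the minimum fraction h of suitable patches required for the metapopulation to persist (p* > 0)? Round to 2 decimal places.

0.47

p* = h − e/c is positive only when h > e/c.
h_min = e/c = 0.353/0.754 = 0.4682.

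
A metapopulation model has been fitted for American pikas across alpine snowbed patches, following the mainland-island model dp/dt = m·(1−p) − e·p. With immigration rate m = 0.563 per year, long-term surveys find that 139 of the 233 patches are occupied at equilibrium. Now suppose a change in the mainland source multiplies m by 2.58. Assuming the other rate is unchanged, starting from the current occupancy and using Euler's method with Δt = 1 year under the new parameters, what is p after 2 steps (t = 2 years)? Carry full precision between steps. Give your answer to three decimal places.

Observed p* = 139/233 = 0.59657.
Balance m(1−p*) = e·p* gives e = m(1−p*)/p* = 0.563×0.40343/0.59657 = 0.38073.
Starting from p₀ = 0.59657; update p ← p + (dp/dt)·Δt with the new parameters.
step 1: Δp = +0.35887, p = 0.95544
step 2: Δp = -0.29904, p = 0.65640

0.656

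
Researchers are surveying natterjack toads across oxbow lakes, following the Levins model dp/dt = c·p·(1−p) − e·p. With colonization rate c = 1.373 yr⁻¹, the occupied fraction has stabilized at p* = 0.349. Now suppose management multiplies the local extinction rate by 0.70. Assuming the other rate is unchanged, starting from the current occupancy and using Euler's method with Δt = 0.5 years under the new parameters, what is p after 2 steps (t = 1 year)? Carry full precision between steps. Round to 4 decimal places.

Balance c(1−p*) = e gives e = 1.373×(1 − 0.34900) = 0.89382.
Starting from p₀ = 0.34900; update p ← p + (dp/dt)·Δt with the new parameters.
step 1: Δp = +0.04679, p = 0.39579
step 2: Δp = +0.04035, p = 0.43614

0.4361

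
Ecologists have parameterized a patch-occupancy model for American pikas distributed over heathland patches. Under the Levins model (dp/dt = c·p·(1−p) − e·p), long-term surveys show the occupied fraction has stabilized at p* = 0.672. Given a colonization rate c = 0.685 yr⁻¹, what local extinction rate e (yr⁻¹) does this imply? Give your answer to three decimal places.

0.225

At equilibrium c(1−p*) = e.
e = 0.685 × (1 − 0.672) = 0.685 × 0.3280 = 0.2247.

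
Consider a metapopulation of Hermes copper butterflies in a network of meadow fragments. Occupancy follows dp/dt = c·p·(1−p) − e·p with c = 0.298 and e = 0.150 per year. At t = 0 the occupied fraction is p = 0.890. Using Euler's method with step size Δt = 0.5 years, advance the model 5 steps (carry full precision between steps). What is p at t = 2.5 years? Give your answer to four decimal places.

0.7047

Update rule: p ← p + [c·p·(1−p) − e·p]·Δt with Δt = 0.5.
  1  |  dp/dt·Δt = -0.052163  |  p_1 = 0.837837
  2  |  dp/dt·Δt = -0.042594  |  p_2 = 0.795243
  3  |  dp/dt·Δt = -0.035381  |  p_3 = 0.759862
  4  |  dp/dt·Δt = -0.029801  |  p_4 = 0.730061
  5  |  dp/dt·Δt = -0.025391  |  p_5 = 0.704670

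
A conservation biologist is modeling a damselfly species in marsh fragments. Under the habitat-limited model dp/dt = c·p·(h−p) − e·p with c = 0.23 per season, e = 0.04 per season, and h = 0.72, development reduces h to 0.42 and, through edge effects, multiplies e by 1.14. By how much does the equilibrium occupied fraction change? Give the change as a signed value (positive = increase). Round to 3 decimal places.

-0.324

Before: p* = h − e/c = 0.72 − 0.04/0.23 = 0.72 − 0.1739 = 0.5461.
After: c = 0.23, e = 0.0456, h = 0.42; p* = 0.42 − 0.0456/0.23 = 0.2217.
Δp* = 0.2217 − 0.5461 = -0.3243.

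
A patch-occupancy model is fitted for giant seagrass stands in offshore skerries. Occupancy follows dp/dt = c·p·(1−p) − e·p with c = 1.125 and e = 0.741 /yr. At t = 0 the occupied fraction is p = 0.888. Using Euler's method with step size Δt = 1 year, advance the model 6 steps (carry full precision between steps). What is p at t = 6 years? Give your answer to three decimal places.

Update rule: p ← p + [c·p·(1−p) − e·p]·Δt with Δt = 1.
p: 0.88800 → 0.34188  (Δp = -0.54612)
p: 0.34188 → 0.34167  (Δp = -0.00021)
p: 0.34167 → 0.34154  (Δp = -0.00013)
p: 0.34154 → 0.34146  (Δp = -0.00008)
p: 0.34146 → 0.34141  (Δp = -0.00005)
p: 0.34141 → 0.34138  (Δp = -0.00003)

0.341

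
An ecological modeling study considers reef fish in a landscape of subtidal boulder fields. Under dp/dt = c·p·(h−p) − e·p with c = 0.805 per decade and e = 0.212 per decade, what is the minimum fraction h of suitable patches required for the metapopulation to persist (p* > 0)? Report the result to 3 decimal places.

p* = h − e/c is positive only when h > e/c.
h_min = e/c = 0.212/0.805 = 0.2634.

0.263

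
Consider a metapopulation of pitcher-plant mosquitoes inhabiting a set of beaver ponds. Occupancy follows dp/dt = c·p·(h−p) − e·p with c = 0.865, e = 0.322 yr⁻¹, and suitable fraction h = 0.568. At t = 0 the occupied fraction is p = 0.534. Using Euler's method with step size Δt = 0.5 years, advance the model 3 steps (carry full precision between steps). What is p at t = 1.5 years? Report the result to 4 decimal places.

0.3680

Update rule: p ← p + [c·p·(h−p) − e·p]·Δt with Δt = 0.5.
t = 0.5: p = 0.53400 + (-0.07812) = 0.45588
t = 1: p = 0.45588 + (-0.05129) = 0.40459
t = 1.5: p = 0.40459 + (-0.03654) = 0.36804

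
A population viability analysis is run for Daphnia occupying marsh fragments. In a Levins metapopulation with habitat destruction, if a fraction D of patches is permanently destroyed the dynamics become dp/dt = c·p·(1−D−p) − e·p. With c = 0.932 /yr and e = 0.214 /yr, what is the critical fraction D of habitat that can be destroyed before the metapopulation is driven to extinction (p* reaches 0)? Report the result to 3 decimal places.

0.770

The nontrivial equilibrium is p* = (1−D) − e/c; extinction occurs when this hits zero.
So D_crit = 1 − e/c = 1 − 0.214/0.932 = 1 − 0.2296 = 0.7704.
This equals the undisturbed p*, a classic result of Lande's extension.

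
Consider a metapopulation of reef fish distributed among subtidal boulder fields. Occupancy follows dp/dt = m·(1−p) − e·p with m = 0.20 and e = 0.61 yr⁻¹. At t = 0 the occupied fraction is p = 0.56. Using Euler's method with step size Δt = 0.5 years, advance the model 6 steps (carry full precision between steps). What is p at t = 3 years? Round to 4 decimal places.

0.2608

Update rule: p ← p + [m·(1−p) − e·p]·Δt with Δt = 0.5.
t = 0.5: p = 0.56000 + (-0.12680) = 0.43320
t = 1: p = 0.43320 + (-0.07545) = 0.35775
t = 1.5: p = 0.35775 + (-0.04489) = 0.31286
t = 2: p = 0.31286 + (-0.02671) = 0.28615
t = 2.5: p = 0.28615 + (-0.01589) = 0.27026
t = 3: p = 0.27026 + (-0.00946) = 0.26081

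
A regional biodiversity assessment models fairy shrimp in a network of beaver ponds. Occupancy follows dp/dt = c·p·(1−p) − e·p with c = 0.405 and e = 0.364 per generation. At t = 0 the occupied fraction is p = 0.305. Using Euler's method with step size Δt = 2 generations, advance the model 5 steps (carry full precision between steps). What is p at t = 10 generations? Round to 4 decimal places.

Update rule: p ← p + [c·p·(1−p) − e·p]·Δt with Δt = 2.
t = 2: p = 0.30500 + (-0.05034) = 0.25466
t = 4: p = 0.25466 + (-0.03165) = 0.22301
t = 6: p = 0.22301 + (-0.02200) = 0.20101
t = 8: p = 0.20101 + (-0.01625) = 0.18477
t = 10: p = 0.18477 + (-0.01250) = 0.17227

0.1723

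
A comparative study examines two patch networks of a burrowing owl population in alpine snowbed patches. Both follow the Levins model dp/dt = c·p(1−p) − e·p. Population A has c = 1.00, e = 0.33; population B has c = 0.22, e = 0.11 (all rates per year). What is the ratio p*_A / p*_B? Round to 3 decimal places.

A: p*_A = 1 − 0.33/1.00 = 0.6700.
B: p*_B = 1 − 0.11/0.22 = 0.5000.
p*_A / p*_B = 0.6700/0.5000 = 1.3400.

1.340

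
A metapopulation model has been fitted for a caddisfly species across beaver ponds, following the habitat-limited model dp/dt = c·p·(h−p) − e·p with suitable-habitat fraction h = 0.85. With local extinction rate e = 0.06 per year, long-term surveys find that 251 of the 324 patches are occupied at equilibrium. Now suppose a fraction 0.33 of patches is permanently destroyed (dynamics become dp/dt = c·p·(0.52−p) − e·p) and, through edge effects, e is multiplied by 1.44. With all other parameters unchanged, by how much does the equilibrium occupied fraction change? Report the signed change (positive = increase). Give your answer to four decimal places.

Observed p* = 251/324 = 0.77469.
Balance c(h−p*) = e gives c = e/(0.85 − 0.77469) = 0.06/0.07531 = 0.79671.
New p* = 0.52 − e/c = 0.52 − 0.08640/0.79671 = 0.41155.
Δp* = 0.41155 − 0.77469 = -0.36314.

-0.3631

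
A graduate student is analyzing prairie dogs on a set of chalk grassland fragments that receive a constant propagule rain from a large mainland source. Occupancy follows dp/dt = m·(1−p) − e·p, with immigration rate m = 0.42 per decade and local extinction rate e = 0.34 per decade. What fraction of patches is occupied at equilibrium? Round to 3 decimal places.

0.553

Setting dp/dt = 0: m − m·p* = e·p*, so m = (m+e)·p*.
p* = m/(m+e) = 0.42/(0.42+0.34) = 0.42/0.7600 = 0.5526.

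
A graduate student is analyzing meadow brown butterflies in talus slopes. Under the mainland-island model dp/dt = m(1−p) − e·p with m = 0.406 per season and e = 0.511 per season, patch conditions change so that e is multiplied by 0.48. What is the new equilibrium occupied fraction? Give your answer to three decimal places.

Before: p* = 0.406/(0.406+0.511) = 0.4427.
After: m = 0.406, e = 0.24528; p* = 0.406/0.6513 = 0.6234.

0.623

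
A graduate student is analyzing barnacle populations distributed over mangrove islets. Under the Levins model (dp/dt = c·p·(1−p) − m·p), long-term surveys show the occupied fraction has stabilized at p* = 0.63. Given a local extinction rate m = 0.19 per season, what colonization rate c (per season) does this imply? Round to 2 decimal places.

0.51

At equilibrium c(1−p*) = m, so c = m/(1−p*).
c = 0.19/(1 − 0.63) = 0.19/0.3700 = 0.5135.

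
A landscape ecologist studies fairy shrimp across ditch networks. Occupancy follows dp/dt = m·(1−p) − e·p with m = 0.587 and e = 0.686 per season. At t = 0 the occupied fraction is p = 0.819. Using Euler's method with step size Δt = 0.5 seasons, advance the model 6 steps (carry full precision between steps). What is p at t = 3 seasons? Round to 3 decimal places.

0.462

Update rule: p ← p + [m·(1−p) − e·p]·Δt with Δt = 0.5.
p: 0.81900 → 0.59121  (Δp = -0.22779)
p: 0.59121 → 0.50840  (Δp = -0.08280)
p: 0.50840 → 0.47830  (Δp = -0.03010)
p: 0.47830 → 0.46736  (Δp = -0.01094)
p: 0.46736 → 0.46339  (Δp = -0.00398)
p: 0.46339 → 0.46194  (Δp = -0.00145)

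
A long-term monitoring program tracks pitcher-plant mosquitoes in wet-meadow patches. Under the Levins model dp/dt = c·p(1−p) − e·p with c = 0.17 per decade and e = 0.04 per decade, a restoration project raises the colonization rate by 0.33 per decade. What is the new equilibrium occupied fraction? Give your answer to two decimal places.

0.92

Before: p* = 1 − 0.04/0.17 = 0.7647.
After the change, c = 0.5, e = 0.04, so p* = 1 − 0.04/0.5 = 0.9200.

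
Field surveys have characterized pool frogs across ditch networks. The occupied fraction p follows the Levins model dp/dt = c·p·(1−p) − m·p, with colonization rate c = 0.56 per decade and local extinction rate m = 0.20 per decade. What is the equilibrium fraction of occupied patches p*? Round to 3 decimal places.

At equilibrium, colonization balances extinction: c·p*·(1−p*) = m·p*.
So p* = 1 − m/c = 1 − 0.20/0.56 = 1 − 0.3571 = 0.6429.

0.643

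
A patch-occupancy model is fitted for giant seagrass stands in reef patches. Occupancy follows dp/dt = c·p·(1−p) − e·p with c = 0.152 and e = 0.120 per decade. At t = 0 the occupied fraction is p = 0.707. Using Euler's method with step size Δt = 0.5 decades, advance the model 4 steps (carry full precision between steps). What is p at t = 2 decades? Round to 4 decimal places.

Update rule: p ← p + [c·p·(1−p) − e·p]·Δt with Δt = 0.5.
step 1: Δp = -0.02668, p = 0.68032
step 2: Δp = -0.02429, p = 0.65603
step 3: Δp = -0.02221, p = 0.63382
step 4: Δp = -0.02039, p = 0.61343

0.6134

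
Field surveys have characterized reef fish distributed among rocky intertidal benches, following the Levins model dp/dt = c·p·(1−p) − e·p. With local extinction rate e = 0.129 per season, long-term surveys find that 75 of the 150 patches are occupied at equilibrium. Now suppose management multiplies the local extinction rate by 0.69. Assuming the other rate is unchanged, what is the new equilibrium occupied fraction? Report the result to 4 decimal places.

Observed p* = 75/150 = 0.50000.
Balance c(1−p*) = e gives c = e/(1 − 0.50000) = 0.129/0.50000 = 0.25800.
New p* = 1 − e/c = 1 − 0.08901/0.25800 = 0.65500.

0.6550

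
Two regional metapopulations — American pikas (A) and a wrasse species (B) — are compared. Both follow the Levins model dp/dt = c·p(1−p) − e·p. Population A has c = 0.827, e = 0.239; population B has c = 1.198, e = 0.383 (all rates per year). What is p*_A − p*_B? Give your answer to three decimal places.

A: p*_A = 1 − 0.239/0.827 = 0.7110.
B: p*_B = 1 − 0.383/1.198 = 0.6803.
p*_A − p*_B = 0.7110 − 0.6803 = 0.0307.

0.031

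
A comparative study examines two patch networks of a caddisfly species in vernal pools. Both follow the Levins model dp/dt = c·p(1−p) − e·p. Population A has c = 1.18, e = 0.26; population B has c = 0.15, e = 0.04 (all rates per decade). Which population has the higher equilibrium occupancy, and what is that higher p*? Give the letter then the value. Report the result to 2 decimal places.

A: p*_A = 1 − 0.26/1.18 = 0.7797.
B: p*_B = 1 − 0.04/0.15 = 0.7333.
A is higher at 0.7797.

A, 0.78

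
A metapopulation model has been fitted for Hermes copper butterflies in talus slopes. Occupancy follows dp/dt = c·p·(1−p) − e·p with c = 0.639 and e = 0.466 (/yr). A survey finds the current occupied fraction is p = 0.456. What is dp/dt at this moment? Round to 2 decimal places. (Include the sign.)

-0.05

Colonization term: c·p·(1−p) = 0.639×0.456×0.5440 = 0.15851.
Extinction term: e·p = 0.21250.
dp/dt = 0.15851 − 0.21250 = -0.05398.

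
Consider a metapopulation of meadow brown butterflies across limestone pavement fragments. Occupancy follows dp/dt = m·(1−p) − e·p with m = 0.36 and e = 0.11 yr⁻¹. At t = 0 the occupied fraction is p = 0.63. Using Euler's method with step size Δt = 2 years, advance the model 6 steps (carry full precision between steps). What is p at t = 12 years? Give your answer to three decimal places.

Update rule: p ← p + [m·(1−p) − e·p]·Δt with Δt = 2.
step 1: Δp = +0.12780, p = 0.75780
step 2: Δp = +0.00767, p = 0.76547
step 3: Δp = +0.00046, p = 0.76593
step 4: Δp = +0.00003, p = 0.76596
step 5: Δp = +0.00000, p = 0.76596
step 6: Δp = +0.00000, p = 0.76596

0.766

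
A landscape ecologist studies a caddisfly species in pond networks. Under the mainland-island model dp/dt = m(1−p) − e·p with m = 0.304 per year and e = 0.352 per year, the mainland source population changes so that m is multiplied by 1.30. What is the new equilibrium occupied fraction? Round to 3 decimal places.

0.529

Before: p* = 0.304/(0.304+0.352) = 0.4634.
After: m = 0.3952, e = 0.352; p* = 0.3952/0.7472 = 0.5289.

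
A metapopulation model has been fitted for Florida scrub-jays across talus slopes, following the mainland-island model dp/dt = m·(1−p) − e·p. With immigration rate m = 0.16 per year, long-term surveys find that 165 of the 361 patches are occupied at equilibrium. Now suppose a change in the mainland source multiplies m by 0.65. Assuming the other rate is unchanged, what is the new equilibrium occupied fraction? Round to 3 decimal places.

Observed p* = 165/361 = 0.45706.
Balance m(1−p*) = e·p* gives e = m(1−p*)/p* = 0.16×0.54294/0.45706 = 0.19006.
New p* = m/(m+e) = 0.10400/(0.10400+0.19006) = 0.35367.

0.354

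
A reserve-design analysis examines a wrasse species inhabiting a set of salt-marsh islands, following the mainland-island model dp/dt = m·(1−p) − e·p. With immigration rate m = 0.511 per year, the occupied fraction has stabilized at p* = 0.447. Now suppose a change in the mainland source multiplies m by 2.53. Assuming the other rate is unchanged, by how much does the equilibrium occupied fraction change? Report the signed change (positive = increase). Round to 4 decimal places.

Balance m(1−p*) = e·p* gives e = m(1−p*)/p* = 0.511×0.55300/0.44700 = 0.63218.
New p* = m/(m+e) = 1.29283/(1.29283+0.63218) = 0.67160.
Δp* = 0.67160 − 0.44700 = +0.22460.

0.2246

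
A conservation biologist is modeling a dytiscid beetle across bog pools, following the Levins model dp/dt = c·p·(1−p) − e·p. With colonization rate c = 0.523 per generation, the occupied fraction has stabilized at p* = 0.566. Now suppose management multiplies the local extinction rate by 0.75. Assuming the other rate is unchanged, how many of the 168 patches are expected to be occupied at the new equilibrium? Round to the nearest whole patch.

113

Balance c(1−p*) = e gives e = 0.523×(1 − 0.56600) = 0.22698.
New p* = 1 − e/c = 1 − 0.17023/0.52300 = 0.67451.
Expected occupied = 168 × 0.67451 = 113.32 ≈ 113.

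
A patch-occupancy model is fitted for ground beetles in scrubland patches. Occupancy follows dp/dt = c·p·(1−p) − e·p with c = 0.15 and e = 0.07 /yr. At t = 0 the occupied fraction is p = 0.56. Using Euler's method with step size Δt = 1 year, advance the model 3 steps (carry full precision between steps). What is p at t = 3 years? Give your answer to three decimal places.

Update rule: p ← p + [c·p·(1−p) − e·p]·Δt with Δt = 1.
p: 0.56000 → 0.55776  (Δp = -0.00224)
p: 0.55776 → 0.55572  (Δp = -0.00204)
p: 0.55572 → 0.55385  (Δp = -0.00187)

0.554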